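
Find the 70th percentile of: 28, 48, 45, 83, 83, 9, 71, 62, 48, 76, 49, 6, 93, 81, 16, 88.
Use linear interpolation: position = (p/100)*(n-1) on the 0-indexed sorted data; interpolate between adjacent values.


Sorted: 6, 9, 16, 28, 45, 48, 48, 49, 62, 71, 76, 81, 83, 83, 88, 93
n = 16
Index = 70/100 * 15 = 10.5000
Lower = data[10] = 76, Upper = data[11] = 81
P70 = 76 + 0.5000*(5) = 78.5000

P70 = 78.5000


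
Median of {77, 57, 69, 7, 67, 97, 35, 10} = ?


Sorted: 7, 10, 35, 57, 67, 69, 77, 97
n = 8 (even)
Middle values: 57 and 67
Median = (57+67)/2 = 62.0000

Median = 62.0000


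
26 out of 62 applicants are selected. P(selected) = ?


P = 26/62 = 0.4194

P = 0.4194


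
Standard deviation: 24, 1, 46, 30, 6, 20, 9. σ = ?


Mean = 19.4286
Variance = 209.6735
SD = sqrt(209.6735) = 14.4801

SD = 14.4801


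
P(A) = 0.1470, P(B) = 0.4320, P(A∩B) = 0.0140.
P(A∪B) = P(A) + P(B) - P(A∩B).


P(A∪B) = 0.1470 + 0.4320 - 0.0140
= 0.5790 - 0.0140
= 0.5650

P(A∪B) = 0.5650


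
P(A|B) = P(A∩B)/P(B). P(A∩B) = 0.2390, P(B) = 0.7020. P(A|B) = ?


P(A|B) = 0.2390/0.7020 = 0.3405

P(A|B) = 0.3405


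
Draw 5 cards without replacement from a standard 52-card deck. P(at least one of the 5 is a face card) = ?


P(at least one) = 1 - P(none)
P(none) = (40/52) × (39/51) × (38/50) × (37/49) × (36/48) = 0.253181
P(at least one) = 1 - 0.253181 = 0.7468

P = 0.7468


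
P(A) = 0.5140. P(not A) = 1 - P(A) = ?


P(not A) = 1 - 0.5140 = 0.4860

P(not A) = 0.4860


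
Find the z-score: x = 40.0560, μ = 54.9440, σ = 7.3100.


z = (40.0560 - 54.9440)/7.3100
= -14.8880/7.3100
= -2.0367

z = -2.0367


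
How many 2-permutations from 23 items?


P(23,2) = 23!/21!
= 25852016738884976640000/51090942171709440000
= 506

P(23,2) = 506


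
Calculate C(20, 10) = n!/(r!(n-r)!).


C(20,10) = 20!/(10! × 10!)
= 2432902008176640000/(3628800 × 3628800)
= 184756

C(20,10) = 184756


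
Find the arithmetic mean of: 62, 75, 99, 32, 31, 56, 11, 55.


Sum = 62 + 75 + 99 + 32 + 31 + 56 + 11 + 55 = 421
n = 8
Mean = 421/8 = 52.6250

Mean = 52.6250


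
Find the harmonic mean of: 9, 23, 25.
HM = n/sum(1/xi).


Sum of reciprocals = 1/9 + 1/23 + 1/25 = 0.194589
HM = 3/0.194589 = 15.4171

HM = 15.4171


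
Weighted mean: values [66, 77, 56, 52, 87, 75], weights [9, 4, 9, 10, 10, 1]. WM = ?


Numerator = 66*9 + 77*4 + 56*9 + 52*10 + 87*10 + 75*1 = 2871
Denominator = 9 + 4 + 9 + 10 + 10 + 1 = 43
WM = 2871/43 = 66.7674

WM = 66.7674


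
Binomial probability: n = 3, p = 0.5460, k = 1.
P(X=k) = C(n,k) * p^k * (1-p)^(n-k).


C(3,1) = 3
p^1 = 0.546000
(1-p)^2 = 0.206116
P = 3 * 0.546000 * 0.206116 = 0.3376

P(X=1) = 0.3376


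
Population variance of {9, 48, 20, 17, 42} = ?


Mean = 27.2000
Squared deviations: 331.2400, 432.6400, 51.8400, 104.0400, 219.0400
Sum = 1138.8000
Variance = 1138.8000/5 = 227.7600

Variance = 227.7600


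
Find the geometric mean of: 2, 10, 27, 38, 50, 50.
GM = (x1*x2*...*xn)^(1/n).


Product = 2 × 10 × 27 × 38 × 50 × 50 = 51300000
GM = 51300000^(1/6) = 19.2761

GM = 19.2761


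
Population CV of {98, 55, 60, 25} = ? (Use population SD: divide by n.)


Mean = 59.5000
SD = 25.9471
CV = (25.9471/59.5000)*100 = 43.6085%

CV = 43.6085%


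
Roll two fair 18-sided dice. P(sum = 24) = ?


Total outcomes = 18×18 = 324
Favorable (sum = 24): 13
P = 13/324 = 0.0401

P = 0.0401


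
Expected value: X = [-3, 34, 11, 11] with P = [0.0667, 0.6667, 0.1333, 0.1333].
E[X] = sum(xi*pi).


E[X] = -3*0.0667 + 34*0.6667 + 11*0.1333 + 11*0.1333
= -0.2001 + 22.6678 + 1.4663 + 1.4663
= 25.4003

E[X] = 25.4003


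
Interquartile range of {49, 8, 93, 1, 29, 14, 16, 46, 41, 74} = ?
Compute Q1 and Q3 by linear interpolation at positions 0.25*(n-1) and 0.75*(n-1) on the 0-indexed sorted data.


Sorted: 1, 8, 14, 16, 29, 41, 46, 49, 74, 93
Q1 (25th %ile) = 14.5000
Q3 (75th %ile) = 48.2500
IQR = 48.2500 - 14.5000 = 33.7500

IQR = 33.7500


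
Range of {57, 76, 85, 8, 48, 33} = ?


Max = 85, Min = 8
Range = 85 - 8 = 77

Range = 77


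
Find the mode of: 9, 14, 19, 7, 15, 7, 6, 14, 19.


Frequencies: 6:1, 7:2, 9:1, 14:2, 15:1, 19:2
Max frequency = 2
Mode = 7, 14, 19

Mode = 7, 14, 19


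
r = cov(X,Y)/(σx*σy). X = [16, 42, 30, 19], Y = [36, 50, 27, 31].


Mean X = 26.7500, Mean Y = 36.0000
SD X = 10.231691, SD Y = 8.689074
Cov = 55.750000
r = 55.750000/(10.231691*8.689074) = 0.6271

r = 0.6271


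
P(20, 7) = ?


P(20,7) = 20!/13!
= 2432902008176640000/6227020800
= 390700800

P(20,7) = 390700800


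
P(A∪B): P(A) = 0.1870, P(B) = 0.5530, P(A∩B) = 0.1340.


P(A∪B) = 0.1870 + 0.5530 - 0.1340
= 0.7400 - 0.1340
= 0.6060

P(A∪B) = 0.6060


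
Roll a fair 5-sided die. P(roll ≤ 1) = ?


Favorable outcomes (roll ≤ 1): 1
Total outcomes = 5
P = 1/5 = 0.2000

P = 0.2000


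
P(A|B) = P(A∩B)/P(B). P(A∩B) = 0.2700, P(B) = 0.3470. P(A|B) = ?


P(A|B) = 0.2700/0.3470 = 0.7781

P(A|B) = 0.7781


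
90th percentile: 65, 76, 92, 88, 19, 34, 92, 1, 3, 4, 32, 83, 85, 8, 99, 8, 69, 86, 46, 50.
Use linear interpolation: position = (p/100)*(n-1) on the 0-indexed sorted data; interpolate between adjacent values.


Sorted: 1, 3, 4, 8, 8, 19, 32, 34, 46, 50, 65, 69, 76, 83, 85, 86, 88, 92, 92, 99
n = 20
Index = 90/100 * 19 = 17.1000
Lower = data[17] = 92, Upper = data[18] = 92
P90 = 92 + 0.1000*(0) = 92.0000

P90 = 92.0000


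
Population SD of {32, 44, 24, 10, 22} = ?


Mean = 26.4000
Variance = 127.0400
SD = sqrt(127.0400) = 11.2712

SD = 11.2712


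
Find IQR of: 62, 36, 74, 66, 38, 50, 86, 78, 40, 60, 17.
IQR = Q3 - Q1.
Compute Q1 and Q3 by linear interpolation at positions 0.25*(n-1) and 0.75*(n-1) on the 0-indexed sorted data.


Sorted: 17, 36, 38, 40, 50, 60, 62, 66, 74, 78, 86
Q1 (25th %ile) = 39.0000
Q3 (75th %ile) = 70.0000
IQR = 70.0000 - 39.0000 = 31.0000

IQR = 31.0000


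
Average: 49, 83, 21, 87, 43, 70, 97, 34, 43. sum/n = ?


Sum = 49 + 83 + 21 + 87 + 43 + 70 + 97 + 34 + 43 = 527
n = 9
Mean = 527/9 = 58.5556

Mean = 58.5556


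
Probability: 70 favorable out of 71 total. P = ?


P = 70/71 = 0.9859

P = 0.9859


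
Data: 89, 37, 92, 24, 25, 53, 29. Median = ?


Sorted: 24, 25, 29, 37, 53, 89, 92
n = 7 (odd)
Middle value = 37

Median = 37


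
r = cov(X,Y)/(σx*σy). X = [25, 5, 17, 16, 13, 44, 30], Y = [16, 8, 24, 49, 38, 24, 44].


Mean X = 21.4286, Mean Y = 29.0000
SD X = 11.866606, SD Y = 13.969354
Cov = 21.714286
r = 21.714286/(11.866606*13.969354) = 0.1310

r = 0.1310


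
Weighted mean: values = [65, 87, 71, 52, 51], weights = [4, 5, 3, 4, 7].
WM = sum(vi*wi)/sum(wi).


Numerator = 65*4 + 87*5 + 71*3 + 52*4 + 51*7 = 1473
Denominator = 4 + 5 + 3 + 4 + 7 = 23
WM = 1473/23 = 64.0435

WM = 64.0435


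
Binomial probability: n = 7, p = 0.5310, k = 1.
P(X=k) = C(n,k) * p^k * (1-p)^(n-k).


C(7,1) = 7
p^1 = 0.531000
(1-p)^6 = 0.010642
P = 7 * 0.531000 * 0.010642 = 0.0396

P(X=1) = 0.0396


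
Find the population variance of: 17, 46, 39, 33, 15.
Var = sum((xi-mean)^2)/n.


Mean = 30.0000
Squared deviations: 169.0000, 256.0000, 81.0000, 9.0000, 225.0000
Sum = 740.0000
Variance = 740.0000/5 = 148.0000

Variance = 148.0000


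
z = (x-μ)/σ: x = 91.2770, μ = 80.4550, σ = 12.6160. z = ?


z = (91.2770 - 80.4550)/12.6160
= 10.8220/12.6160
= 0.8578

z = 0.8578


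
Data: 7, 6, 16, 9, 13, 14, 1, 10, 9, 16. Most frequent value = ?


Frequencies: 1:1, 6:1, 7:1, 9:2, 10:1, 13:1, 14:1, 16:2
Max frequency = 2
Mode = 9, 16

Mode = 9, 16


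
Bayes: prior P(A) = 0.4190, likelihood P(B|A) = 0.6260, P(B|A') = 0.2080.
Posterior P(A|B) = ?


P(B) = P(B|A)*P(A) + P(B|A')*P(A')
= 0.6260*0.4190 + 0.2080*0.5810
= 0.262294 + 0.120848 = 0.383142
P(A|B) = 0.262294/0.383142 = 0.6846

P(A|B) = 0.6846


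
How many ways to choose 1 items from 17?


C(17,1) = 17!/(1! × 16!)
= 355687428096000/(1 × 20922789888000)
= 17

C(17,1) = 17


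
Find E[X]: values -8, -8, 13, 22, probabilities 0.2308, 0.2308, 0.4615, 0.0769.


E[X] = -8*0.2308 - 8*0.2308 + 13*0.4615 + 22*0.0769
= -1.8464 - 1.8464 + 5.9995 + 1.6918
= 3.9985

E[X] = 3.9985


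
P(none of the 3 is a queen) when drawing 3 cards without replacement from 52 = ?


P(no queens) = (48/52) × (47/51) × (46/50)
= 0.7826

P = 0.7826


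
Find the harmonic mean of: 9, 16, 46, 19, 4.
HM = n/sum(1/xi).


Sum of reciprocals = 1/9 + 1/16 + 1/46 + 1/19 + 1/4 = 0.497982
HM = 5/0.497982 = 10.0405

HM = 10.0405


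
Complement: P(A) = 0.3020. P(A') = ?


P(not A) = 1 - 0.3020 = 0.6980

P(not A) = 0.6980


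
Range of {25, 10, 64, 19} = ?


Max = 64, Min = 10
Range = 64 - 10 = 54

Range = 54


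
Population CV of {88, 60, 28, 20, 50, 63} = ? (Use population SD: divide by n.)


Mean = 51.5000
SD = 22.6697
CV = (22.6697/51.5000)*100 = 44.0189%

CV = 44.0189%


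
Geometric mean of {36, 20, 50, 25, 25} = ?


Product = 36 × 20 × 50 × 25 × 25 = 22500000
GM = 22500000^(1/5) = 29.5418

GM = 29.5418


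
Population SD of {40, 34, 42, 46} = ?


Mean = 40.5000
Variance = 18.7500
SD = sqrt(18.7500) = 4.3301

SD = 4.3301


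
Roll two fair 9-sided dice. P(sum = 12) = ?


Total outcomes = 9×9 = 81
Favorable (sum = 12): 7
P = 7/81 = 0.0864

P = 0.0864


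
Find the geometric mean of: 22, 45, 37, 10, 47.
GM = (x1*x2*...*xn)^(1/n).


Product = 22 × 45 × 37 × 10 × 47 = 17216100
GM = 17216100^(1/5) = 28.0019

GM = 28.0019


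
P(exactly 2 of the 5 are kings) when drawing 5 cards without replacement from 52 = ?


Hypergeometric: P(X=2) = C(4,2)·C(48,3) / C(52,5)
= 6 × 17296 / 2598960
= 103776/2598960 = 0.0399

P = 0.0399


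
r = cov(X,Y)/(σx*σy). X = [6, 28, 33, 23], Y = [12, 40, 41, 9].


Mean X = 22.5000, Mean Y = 25.5000
SD X = 10.161201, SD Y = 15.041609
Cov = 114.250000
r = 114.250000/(10.161201*15.041609) = 0.7475

r = 0.7475


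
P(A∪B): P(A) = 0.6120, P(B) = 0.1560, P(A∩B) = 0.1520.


P(A∪B) = 0.6120 + 0.1560 - 0.1520
= 0.7680 - 0.1520
= 0.6160

P(A∪B) = 0.6160


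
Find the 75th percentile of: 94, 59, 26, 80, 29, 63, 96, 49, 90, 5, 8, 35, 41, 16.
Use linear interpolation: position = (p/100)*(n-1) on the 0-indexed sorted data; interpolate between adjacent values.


Sorted: 5, 8, 16, 26, 29, 35, 41, 49, 59, 63, 80, 90, 94, 96
n = 14
Index = 75/100 * 13 = 9.7500
Lower = data[9] = 63, Upper = data[10] = 80
P75 = 63 + 0.7500*(17) = 75.7500

P75 = 75.7500


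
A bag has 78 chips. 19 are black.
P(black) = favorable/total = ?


P = 19/78 = 0.2436

P = 0.2436


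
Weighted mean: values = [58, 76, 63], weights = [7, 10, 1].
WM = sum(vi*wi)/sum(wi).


Numerator = 58*7 + 76*10 + 63*1 = 1229
Denominator = 7 + 10 + 1 = 18
WM = 1229/18 = 68.2778

WM = 68.2778


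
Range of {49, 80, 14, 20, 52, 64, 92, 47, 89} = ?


Max = 92, Min = 14
Range = 92 - 14 = 78

Range = 78


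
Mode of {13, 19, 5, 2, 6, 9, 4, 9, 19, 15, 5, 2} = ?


Frequencies: 2:2, 4:1, 5:2, 6:1, 9:2, 13:1, 15:1, 19:2
Max frequency = 2
Mode = 2, 5, 9, 19

Mode = 2, 5, 9, 19


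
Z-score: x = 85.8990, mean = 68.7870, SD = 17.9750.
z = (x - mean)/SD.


z = (85.8990 - 68.7870)/17.9750
= 17.1120/17.9750
= 0.9520

z = 0.9520


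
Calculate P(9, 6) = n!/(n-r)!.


P(9,6) = 9!/3!
= 362880/6
= 60480

P(9,6) = 60480


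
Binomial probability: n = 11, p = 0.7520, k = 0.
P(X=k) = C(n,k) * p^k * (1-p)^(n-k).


C(11,0) = 1
p^0 = 1.000000
(1-p)^11 = 2.182572e-07
P = 1 * 1.000000 * 2.182572e-07 = 2.1826e-07

P(X=0) = 2.1826e-07


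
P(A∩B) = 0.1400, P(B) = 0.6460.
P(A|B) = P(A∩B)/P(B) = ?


P(A|B) = 0.1400/0.6460 = 0.2167

P(A|B) = 0.2167


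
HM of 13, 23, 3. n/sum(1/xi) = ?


Sum of reciprocals = 1/13 + 1/23 + 1/3 = 0.453735
HM = 3/0.453735 = 6.6118

HM = 6.6118


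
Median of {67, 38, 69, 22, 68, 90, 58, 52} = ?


Sorted: 22, 38, 52, 58, 67, 68, 69, 90
n = 8 (even)
Middle values: 58 and 67
Median = (58+67)/2 = 62.5000

Median = 62.5000


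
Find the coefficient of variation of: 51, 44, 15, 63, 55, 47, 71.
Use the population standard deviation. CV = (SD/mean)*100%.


Mean = 49.4286
SD = 16.4912
CV = (16.4912/49.4286)*100 = 33.3637%

CV = 33.3637%


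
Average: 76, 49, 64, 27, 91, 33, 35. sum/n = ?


Sum = 76 + 49 + 64 + 27 + 91 + 33 + 35 = 375
n = 7
Mean = 375/7 = 53.5714

Mean = 53.5714


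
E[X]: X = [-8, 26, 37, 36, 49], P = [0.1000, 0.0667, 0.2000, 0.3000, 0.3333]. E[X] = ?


E[X] = -8*0.1000 + 26*0.0667 + 37*0.2000 + 36*0.3000 + 49*0.3333
= -0.8000 + 1.7342 + 7.4000 + 10.8000 + 16.3317
= 35.4659

E[X] = 35.4659


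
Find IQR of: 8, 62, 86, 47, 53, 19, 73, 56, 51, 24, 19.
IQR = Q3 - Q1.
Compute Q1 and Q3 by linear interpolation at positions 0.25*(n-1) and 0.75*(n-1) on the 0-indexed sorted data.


Sorted: 8, 19, 19, 24, 47, 51, 53, 56, 62, 73, 86
Q1 (25th %ile) = 21.5000
Q3 (75th %ile) = 59.0000
IQR = 59.0000 - 21.5000 = 37.5000

IQR = 37.5000


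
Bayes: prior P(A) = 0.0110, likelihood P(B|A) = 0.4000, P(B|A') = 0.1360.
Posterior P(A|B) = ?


P(B) = P(B|A)*P(A) + P(B|A')*P(A')
= 0.4000*0.0110 + 0.1360*0.9890
= 0.004400 + 0.134504 = 0.138904
P(A|B) = 0.004400/0.138904 = 0.0317

P(A|B) = 0.0317


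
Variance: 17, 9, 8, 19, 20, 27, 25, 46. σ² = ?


Mean = 21.3750
Squared deviations: 19.1406, 153.1406, 178.8906, 5.6406, 1.8906, 31.6406, 13.1406, 606.3906
Sum = 1009.8750
Variance = 1009.8750/8 = 126.2344

Variance = 126.2344


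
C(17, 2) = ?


C(17,2) = 17!/(2! × 15!)
= 355687428096000/(2 × 1307674368000)
= 136

C(17,2) = 136


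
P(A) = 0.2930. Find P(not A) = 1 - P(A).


P(not A) = 1 - 0.2930 = 0.7070

P(not A) = 0.7070


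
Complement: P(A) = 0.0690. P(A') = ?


P(not A) = 1 - 0.0690 = 0.9310

P(not A) = 0.9310


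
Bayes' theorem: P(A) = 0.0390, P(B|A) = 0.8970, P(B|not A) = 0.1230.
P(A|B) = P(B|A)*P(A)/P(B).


P(B) = P(B|A)*P(A) + P(B|A')*P(A')
= 0.8970*0.0390 + 0.1230*0.9610
= 0.034983 + 0.118203 = 0.153186
P(A|B) = 0.034983/0.153186 = 0.2284

P(A|B) = 0.2284


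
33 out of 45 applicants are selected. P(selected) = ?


P = 33/45 = 0.7333

P = 0.7333


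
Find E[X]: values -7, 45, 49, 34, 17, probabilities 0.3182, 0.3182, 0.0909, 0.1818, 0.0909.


E[X] = -7*0.3182 + 45*0.3182 + 49*0.0909 + 34*0.1818 + 17*0.0909
= -2.2274 + 14.3190 + 4.4541 + 6.1812 + 1.5453
= 24.2722

E[X] = 24.2722


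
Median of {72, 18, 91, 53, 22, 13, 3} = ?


Sorted: 3, 13, 18, 22, 53, 72, 91
n = 7 (odd)
Middle value = 22

Median = 22


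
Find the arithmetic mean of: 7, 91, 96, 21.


Sum = 7 + 91 + 96 + 21 = 215
n = 4
Mean = 215/4 = 53.7500

Mean = 53.7500


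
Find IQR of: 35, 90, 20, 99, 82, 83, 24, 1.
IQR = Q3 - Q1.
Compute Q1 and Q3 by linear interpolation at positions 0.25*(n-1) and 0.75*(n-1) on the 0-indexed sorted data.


Sorted: 1, 20, 24, 35, 82, 83, 90, 99
Q1 (25th %ile) = 23.0000
Q3 (75th %ile) = 84.7500
IQR = 84.7500 - 23.0000 = 61.7500

IQR = 61.7500


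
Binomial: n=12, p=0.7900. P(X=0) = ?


C(12,0) = 1
p^0 = 1.000000
(1-p)^12 = 7.355828e-09
P = 1 * 1.000000 * 7.355828e-09 = 7.3558e-09

P(X=0) = 7.3558e-09


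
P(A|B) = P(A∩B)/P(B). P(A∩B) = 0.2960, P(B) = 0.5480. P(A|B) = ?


P(A|B) = 0.2960/0.5480 = 0.5401

P(A|B) = 0.5401


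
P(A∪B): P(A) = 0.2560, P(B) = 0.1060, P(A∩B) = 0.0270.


P(A∪B) = 0.2560 + 0.1060 - 0.0270
= 0.3620 - 0.0270
= 0.3350

P(A∪B) = 0.3350


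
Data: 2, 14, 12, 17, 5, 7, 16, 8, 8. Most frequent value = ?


Frequencies: 2:1, 5:1, 7:1, 8:2, 12:1, 14:1, 16:1, 17:1
Max frequency = 2
Mode = 8

Mode = 8


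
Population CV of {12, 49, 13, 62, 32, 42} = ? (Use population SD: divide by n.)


Mean = 35.0000
SD = 18.2392
CV = (18.2392/35.0000)*100 = 52.1119%

CV = 52.1119%


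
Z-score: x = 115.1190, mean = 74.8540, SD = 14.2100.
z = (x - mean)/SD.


z = (115.1190 - 74.8540)/14.2100
= 40.2650/14.2100
= 2.8336

z = 2.8336


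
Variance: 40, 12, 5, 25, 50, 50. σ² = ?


Mean = 30.3333
Squared deviations: 93.4444, 336.1111, 641.7778, 28.4444, 386.7778, 386.7778
Sum = 1873.3333
Variance = 1873.3333/6 = 312.2222

Variance = 312.2222


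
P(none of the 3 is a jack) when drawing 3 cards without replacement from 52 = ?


P(no jacks) = (48/52) × (47/51) × (46/50)
= 0.7826

P = 0.7826


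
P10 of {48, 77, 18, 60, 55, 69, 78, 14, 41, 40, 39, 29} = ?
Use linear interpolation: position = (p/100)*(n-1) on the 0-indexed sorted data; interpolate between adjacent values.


Sorted: 14, 18, 29, 39, 40, 41, 48, 55, 60, 69, 77, 78
n = 12
Index = 10/100 * 11 = 1.1000
Lower = data[1] = 18, Upper = data[2] = 29
P10 = 18 + 0.1000*(11) = 19.1000

P10 = 19.1000


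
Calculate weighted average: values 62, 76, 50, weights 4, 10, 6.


Numerator = 62*4 + 76*10 + 50*6 = 1308
Denominator = 4 + 10 + 6 = 20
WM = 1308/20 = 65.4000

WM = 65.4000


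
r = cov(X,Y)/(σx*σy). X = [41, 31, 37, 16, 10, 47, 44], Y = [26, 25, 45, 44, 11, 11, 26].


Mean X = 32.2857, Mean Y = 26.8571
SD X = 13.176974, SD Y = 12.710272
Cov = -12.673469
r = -12.673469/(13.176974*12.710272) = -0.0757

r = -0.0757


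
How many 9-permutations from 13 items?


P(13,9) = 13!/4!
= 6227020800/24
= 259459200

P(13,9) = 259459200


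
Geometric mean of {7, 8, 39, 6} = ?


Product = 7 × 8 × 39 × 6 = 13104
GM = 13104^(1/4) = 10.6992

GM = 10.6992


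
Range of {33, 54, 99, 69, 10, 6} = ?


Max = 99, Min = 6
Range = 99 - 6 = 93

Range = 93


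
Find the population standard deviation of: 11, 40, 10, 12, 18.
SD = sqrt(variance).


Mean = 18.2000
Variance = 126.5600
SD = sqrt(126.5600) = 11.2499

SD = 11.2499


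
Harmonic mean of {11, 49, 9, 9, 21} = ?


Sum of reciprocals = 1/11 + 1/49 + 1/9 + 1/9 + 1/21 = 0.381159
HM = 5/0.381159 = 13.1179

HM = 13.1179


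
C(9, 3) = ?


C(9,3) = 9!/(3! × 6!)
= 362880/(6 × 720)
= 84

C(9,3) = 84


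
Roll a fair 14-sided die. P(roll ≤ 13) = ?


Favorable outcomes (roll ≤ 13): 13
Total outcomes = 14
P = 13/14 = 0.9286

P = 0.9286


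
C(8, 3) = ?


C(8,3) = 8!/(3! × 5!)
= 40320/(6 × 120)
= 56

C(8,3) = 56


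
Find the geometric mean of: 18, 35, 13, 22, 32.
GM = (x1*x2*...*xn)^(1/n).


Product = 18 × 35 × 13 × 22 × 32 = 5765760
GM = 5765760^(1/5) = 22.4994

GM = 22.4994


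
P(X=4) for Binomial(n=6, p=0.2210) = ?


C(6,4) = 15
p^4 = 0.002385
(1-p)^2 = 0.606841
P = 15 * 0.002385 * 0.606841 = 0.0217

P(X=4) = 0.0217


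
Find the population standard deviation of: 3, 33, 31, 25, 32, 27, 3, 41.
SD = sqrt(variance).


Mean = 24.3750
Variance = 171.7344
SD = sqrt(171.7344) = 13.1047

SD = 13.1047


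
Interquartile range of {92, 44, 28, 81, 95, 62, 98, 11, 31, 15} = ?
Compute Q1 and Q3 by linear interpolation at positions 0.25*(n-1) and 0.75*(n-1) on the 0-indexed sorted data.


Sorted: 11, 15, 28, 31, 44, 62, 81, 92, 95, 98
Q1 (25th %ile) = 28.7500
Q3 (75th %ile) = 89.2500
IQR = 89.2500 - 28.7500 = 60.5000

IQR = 60.5000


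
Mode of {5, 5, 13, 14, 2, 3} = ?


Frequencies: 2:1, 3:1, 5:2, 13:1, 14:1
Max frequency = 2
Mode = 5

Mode = 5


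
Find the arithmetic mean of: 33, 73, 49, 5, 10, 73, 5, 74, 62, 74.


Sum = 33 + 73 + 49 + 5 + 10 + 73 + 5 + 74 + 62 + 74 = 458
n = 10
Mean = 458/10 = 45.8000

Mean = 45.8000


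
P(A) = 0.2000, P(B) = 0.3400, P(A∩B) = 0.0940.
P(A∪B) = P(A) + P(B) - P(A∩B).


P(A∪B) = 0.2000 + 0.3400 - 0.0940
= 0.5400 - 0.0940
= 0.4460

P(A∪B) = 0.4460


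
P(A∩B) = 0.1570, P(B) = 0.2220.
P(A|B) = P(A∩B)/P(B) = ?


P(A|B) = 0.1570/0.2220 = 0.7072

P(A|B) = 0.7072


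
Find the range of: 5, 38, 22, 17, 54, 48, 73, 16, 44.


Max = 73, Min = 5
Range = 73 - 5 = 68

Range = 68


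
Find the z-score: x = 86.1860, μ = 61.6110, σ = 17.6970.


z = (86.1860 - 61.6110)/17.6970
= 24.5750/17.6970
= 1.3887

z = 1.3887


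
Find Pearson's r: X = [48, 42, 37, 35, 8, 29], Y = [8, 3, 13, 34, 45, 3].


Mean X = 33.1667, Mean Y = 17.6667
SD X = 12.694049, SD Y = 16.121070
Cov = -147.944444
r = -147.944444/(12.694049*16.121070) = -0.7229

r = -0.7229


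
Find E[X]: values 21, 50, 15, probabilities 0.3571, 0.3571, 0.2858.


E[X] = 21*0.3571 + 50*0.3571 + 15*0.2858
= 7.4991 + 17.8550 + 4.2870
= 29.6411

E[X] = 29.6411


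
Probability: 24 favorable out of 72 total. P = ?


P = 24/72 = 0.3333

P = 0.3333


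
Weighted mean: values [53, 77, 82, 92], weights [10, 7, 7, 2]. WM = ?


Numerator = 53*10 + 77*7 + 82*7 + 92*2 = 1827
Denominator = 10 + 7 + 7 + 2 = 26
WM = 1827/26 = 70.2692

WM = 70.2692


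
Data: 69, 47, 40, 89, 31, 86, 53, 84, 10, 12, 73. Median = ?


Sorted: 10, 12, 31, 40, 47, 53, 69, 73, 84, 86, 89
n = 11 (odd)
Middle value = 53

Median = 53


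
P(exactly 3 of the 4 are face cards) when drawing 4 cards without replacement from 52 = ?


Hypergeometric: P(X=3) = C(12,3)·C(40,1) / C(52,4)
= 220 × 40 / 270725
= 8800/270725 = 0.0325

P = 0.0325


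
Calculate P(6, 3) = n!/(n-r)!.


P(6,3) = 6!/3!
= 720/6
= 120

P(6,3) = 120


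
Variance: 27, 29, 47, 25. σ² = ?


Mean = 32.0000
Squared deviations: 25.0000, 9.0000, 225.0000, 49.0000
Sum = 308.0000
Variance = 308.0000/4 = 77.0000

Variance = 77.0000


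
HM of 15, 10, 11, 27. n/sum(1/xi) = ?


Sum of reciprocals = 1/15 + 1/10 + 1/11 + 1/27 = 0.294613
HM = 4/0.294613 = 13.5771

HM = 13.5771


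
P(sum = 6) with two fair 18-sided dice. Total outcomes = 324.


Total outcomes = 18×18 = 324
Favorable (sum = 6): 5
P = 5/324 = 0.0154

P = 0.0154


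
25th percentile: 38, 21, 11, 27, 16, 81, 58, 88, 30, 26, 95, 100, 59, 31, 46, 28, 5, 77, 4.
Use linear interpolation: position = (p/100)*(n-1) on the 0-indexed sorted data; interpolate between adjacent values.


Sorted: 4, 5, 11, 16, 21, 26, 27, 28, 30, 31, 38, 46, 58, 59, 77, 81, 88, 95, 100
n = 19
Index = 25/100 * 18 = 4.5000
Lower = data[4] = 21, Upper = data[5] = 26
P25 = 21 + 0.5000*(5) = 23.5000

P25 = 23.5000


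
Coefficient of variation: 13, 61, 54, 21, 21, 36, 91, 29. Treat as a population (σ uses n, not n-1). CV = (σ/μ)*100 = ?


Mean = 40.7500
SD = 24.5497
CV = (24.5497/40.7500)*100 = 60.2446%

CV = 60.2446%


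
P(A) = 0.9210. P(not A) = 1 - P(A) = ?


P(not A) = 1 - 0.9210 = 0.0790

P(not A) = 0.0790


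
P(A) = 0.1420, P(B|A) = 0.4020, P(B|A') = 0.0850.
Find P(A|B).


P(B) = P(B|A)*P(A) + P(B|A')*P(A')
= 0.4020*0.1420 + 0.0850*0.8580
= 0.057084 + 0.072930 = 0.130014
P(A|B) = 0.057084/0.130014 = 0.4391

P(A|B) = 0.4391


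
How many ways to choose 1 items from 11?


C(11,1) = 11!/(1! × 10!)
= 39916800/(1 × 3628800)
= 11

C(11,1) = 11


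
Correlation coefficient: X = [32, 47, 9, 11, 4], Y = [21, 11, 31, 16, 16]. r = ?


Mean X = 20.6000, Mean Y = 19.0000
SD X = 16.304601, SD Y = 6.782330
Cov = -49.800000
r = -49.800000/(16.304601*6.782330) = -0.4503

r = -0.4503


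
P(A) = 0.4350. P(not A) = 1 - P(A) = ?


P(not A) = 1 - 0.4350 = 0.5650

P(not A) = 0.5650


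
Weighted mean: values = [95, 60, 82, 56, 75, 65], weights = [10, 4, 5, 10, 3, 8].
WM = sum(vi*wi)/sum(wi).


Numerator = 95*10 + 60*4 + 82*5 + 56*10 + 75*3 + 65*8 = 2905
Denominator = 10 + 4 + 5 + 10 + 3 + 8 = 40
WM = 2905/40 = 72.6250

WM = 72.6250


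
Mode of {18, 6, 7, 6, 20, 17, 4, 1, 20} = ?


Frequencies: 1:1, 4:1, 6:2, 7:1, 17:1, 18:1, 20:2
Max frequency = 2
Mode = 6, 20

Mode = 6, 20


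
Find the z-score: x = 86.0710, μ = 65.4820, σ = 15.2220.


z = (86.0710 - 65.4820)/15.2220
= 20.5890/15.2220
= 1.3526

z = 1.3526


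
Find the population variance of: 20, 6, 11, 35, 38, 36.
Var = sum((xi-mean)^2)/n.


Mean = 24.3333
Squared deviations: 18.7778, 336.1111, 177.7778, 113.7778, 186.7778, 136.1111
Sum = 969.3333
Variance = 969.3333/6 = 161.5556

Variance = 161.5556


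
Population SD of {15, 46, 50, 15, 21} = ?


Mean = 29.4000
Variance = 237.0400
SD = sqrt(237.0400) = 15.3961

SD = 15.3961


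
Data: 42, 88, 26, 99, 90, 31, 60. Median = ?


Sorted: 26, 31, 42, 60, 88, 90, 99
n = 7 (odd)
Middle value = 60

Median = 60


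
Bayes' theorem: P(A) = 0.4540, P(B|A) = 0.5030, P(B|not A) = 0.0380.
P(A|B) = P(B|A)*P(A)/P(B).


P(B) = P(B|A)*P(A) + P(B|A')*P(A')
= 0.5030*0.4540 + 0.0380*0.5460
= 0.228362 + 0.020748 = 0.249110
P(A|B) = 0.228362/0.249110 = 0.9167

P(A|B) = 0.9167


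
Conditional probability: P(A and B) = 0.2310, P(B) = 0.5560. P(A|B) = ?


P(A|B) = 0.2310/0.5560 = 0.4155

P(A|B) = 0.4155


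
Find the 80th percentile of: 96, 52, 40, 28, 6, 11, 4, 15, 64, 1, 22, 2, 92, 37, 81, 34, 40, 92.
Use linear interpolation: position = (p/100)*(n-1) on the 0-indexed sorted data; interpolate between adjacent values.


Sorted: 1, 2, 4, 6, 11, 15, 22, 28, 34, 37, 40, 40, 52, 64, 81, 92, 92, 96
n = 18
Index = 80/100 * 17 = 13.6000
Lower = data[13] = 64, Upper = data[14] = 81
P80 = 64 + 0.6000*(17) = 74.2000

P80 = 74.2000


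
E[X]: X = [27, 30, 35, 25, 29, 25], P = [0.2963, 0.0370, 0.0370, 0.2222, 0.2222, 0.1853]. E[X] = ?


E[X] = 27*0.2963 + 30*0.0370 + 35*0.0370 + 25*0.2222 + 29*0.2222 + 25*0.1853
= 8.0001 + 1.1100 + 1.2950 + 5.5550 + 6.4438 + 4.6325
= 27.0364

E[X] = 27.0364


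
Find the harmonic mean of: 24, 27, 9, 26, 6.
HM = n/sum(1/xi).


Sum of reciprocals = 1/24 + 1/27 + 1/9 + 1/26 + 1/6 = 0.394943
HM = 5/0.394943 = 12.6601

HM = 12.6601


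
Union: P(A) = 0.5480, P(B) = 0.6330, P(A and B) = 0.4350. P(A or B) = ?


P(A∪B) = 0.5480 + 0.6330 - 0.4350
= 1.1810 - 0.4350
= 0.7460

P(A∪B) = 0.7460


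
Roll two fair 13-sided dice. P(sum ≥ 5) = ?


Total outcomes = 13×13 = 169
Favorable (sum ≥ 5): 163
P = 163/169 = 0.9645

P = 0.9645


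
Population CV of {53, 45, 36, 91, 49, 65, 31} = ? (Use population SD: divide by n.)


Mean = 52.8571
SD = 18.6733
CV = (18.6733/52.8571)*100 = 35.3280%

CV = 35.3280%


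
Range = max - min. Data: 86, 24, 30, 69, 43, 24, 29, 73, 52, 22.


Max = 86, Min = 22
Range = 86 - 22 = 64

Range = 64


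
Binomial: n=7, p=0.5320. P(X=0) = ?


C(7,0) = 1
p^0 = 1.000000
(1-p)^7 = 0.004917
P = 1 * 1.000000 * 0.004917 = 0.0049

P(X=0) = 0.0049


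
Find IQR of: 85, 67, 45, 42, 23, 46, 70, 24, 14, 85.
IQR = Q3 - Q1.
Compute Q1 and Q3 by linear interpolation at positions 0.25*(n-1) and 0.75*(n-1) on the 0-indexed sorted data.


Sorted: 14, 23, 24, 42, 45, 46, 67, 70, 85, 85
Q1 (25th %ile) = 28.5000
Q3 (75th %ile) = 69.2500
IQR = 69.2500 - 28.5000 = 40.7500

IQR = 40.7500


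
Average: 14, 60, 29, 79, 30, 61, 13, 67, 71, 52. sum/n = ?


Sum = 14 + 60 + 29 + 79 + 30 + 61 + 13 + 67 + 71 + 52 = 476
n = 10
Mean = 476/10 = 47.6000

Mean = 47.6000


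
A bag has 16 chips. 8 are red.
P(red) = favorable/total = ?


P = 8/16 = 0.5000

P = 0.5000


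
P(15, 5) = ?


P(15,5) = 15!/10!
= 1307674368000/3628800
= 360360

P(15,5) = 360360


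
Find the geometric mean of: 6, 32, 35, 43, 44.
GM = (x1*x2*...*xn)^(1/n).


Product = 6 × 32 × 35 × 43 × 44 = 12714240
GM = 12714240^(1/5) = 26.3547

GM = 26.3547


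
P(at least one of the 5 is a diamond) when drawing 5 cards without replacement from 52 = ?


P(at least one) = 1 - P(none)
P(none) = (39/52) × (38/51) × (37/50) × (36/49) × (35/48) = 0.221534
P(at least one) = 1 - 0.221534 = 0.7785

P = 0.7785


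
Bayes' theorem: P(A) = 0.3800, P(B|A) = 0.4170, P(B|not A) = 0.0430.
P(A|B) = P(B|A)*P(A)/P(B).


P(B) = P(B|A)*P(A) + P(B|A')*P(A')
= 0.4170*0.3800 + 0.0430*0.6200
= 0.158460 + 0.026660 = 0.185120
P(A|B) = 0.158460/0.185120 = 0.8560

P(A|B) = 0.8560


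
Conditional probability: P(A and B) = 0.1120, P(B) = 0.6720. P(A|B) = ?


P(A|B) = 0.1120/0.6720 = 0.1667

P(A|B) = 0.1667


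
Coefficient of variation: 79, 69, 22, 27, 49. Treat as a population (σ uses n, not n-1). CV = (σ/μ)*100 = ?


Mean = 49.2000
SD = 22.4179
CV = (22.4179/49.2000)*100 = 45.5647%

CV = 45.5647%


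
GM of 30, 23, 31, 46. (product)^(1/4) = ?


Product = 30 × 23 × 31 × 46 = 983940
GM = 983940^(1/4) = 31.4950

GM = 31.4950


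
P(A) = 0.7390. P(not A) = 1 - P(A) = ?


P(not A) = 1 - 0.7390 = 0.2610

P(not A) = 0.2610


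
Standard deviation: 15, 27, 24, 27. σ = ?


Mean = 23.2500
Variance = 24.1875
SD = sqrt(24.1875) = 4.9181

SD = 4.9181


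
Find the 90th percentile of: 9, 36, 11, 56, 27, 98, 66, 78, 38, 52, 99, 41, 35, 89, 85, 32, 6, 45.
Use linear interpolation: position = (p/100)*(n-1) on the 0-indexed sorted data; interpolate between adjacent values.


Sorted: 6, 9, 11, 27, 32, 35, 36, 38, 41, 45, 52, 56, 66, 78, 85, 89, 98, 99
n = 18
Index = 90/100 * 17 = 15.3000
Lower = data[15] = 89, Upper = data[16] = 98
P90 = 89 + 0.3000*(9) = 91.7000

P90 = 91.7000


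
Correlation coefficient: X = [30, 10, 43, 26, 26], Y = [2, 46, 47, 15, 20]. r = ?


Mean X = 27.0000, Mean Y = 26.0000
SD X = 10.545141, SD Y = 17.742604
Cov = -11.800000
r = -11.800000/(10.545141*17.742604) = -0.0631

r = -0.0631


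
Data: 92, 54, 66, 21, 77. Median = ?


Sorted: 21, 54, 66, 77, 92
n = 5 (odd)
Middle value = 66

Median = 66


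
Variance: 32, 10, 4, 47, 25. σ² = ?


Mean = 23.6000
Squared deviations: 70.5600, 184.9600, 384.1600, 547.5600, 1.9600
Sum = 1189.2000
Variance = 1189.2000/5 = 237.8400

Variance = 237.8400


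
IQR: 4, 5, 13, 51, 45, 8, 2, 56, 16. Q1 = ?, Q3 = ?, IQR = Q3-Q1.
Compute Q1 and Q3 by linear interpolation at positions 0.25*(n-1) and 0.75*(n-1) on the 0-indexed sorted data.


Sorted: 2, 4, 5, 8, 13, 16, 45, 51, 56
Q1 (25th %ile) = 5.0000
Q3 (75th %ile) = 45.0000
IQR = 45.0000 - 5.0000 = 40.0000

IQR = 40.0000


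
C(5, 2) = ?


C(5,2) = 5!/(2! × 3!)
= 120/(2 × 6)
= 10

C(5,2) = 10


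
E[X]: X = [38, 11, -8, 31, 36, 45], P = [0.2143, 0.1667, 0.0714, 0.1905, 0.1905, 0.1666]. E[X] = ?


E[X] = 38*0.2143 + 11*0.1667 - 8*0.0714 + 31*0.1905 + 36*0.1905 + 45*0.1666
= 8.1434 + 1.8337 - 0.5712 + 5.9055 + 6.8580 + 7.4970
= 29.6664

E[X] = 29.6664


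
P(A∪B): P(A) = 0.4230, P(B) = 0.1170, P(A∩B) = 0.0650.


P(A∪B) = 0.4230 + 0.1170 - 0.0650
= 0.5400 - 0.0650
= 0.4750

P(A∪B) = 0.4750


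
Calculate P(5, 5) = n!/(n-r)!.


P(5,5) = 5!/0!
= 120/1
= 120

P(5,5) = 120


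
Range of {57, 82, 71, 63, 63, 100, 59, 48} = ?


Max = 100, Min = 48
Range = 100 - 48 = 52

Range = 52


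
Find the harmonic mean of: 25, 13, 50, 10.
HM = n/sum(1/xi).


Sum of reciprocals = 1/25 + 1/13 + 1/50 + 1/10 = 0.236923
HM = 4/0.236923 = 16.8831

HM = 16.8831


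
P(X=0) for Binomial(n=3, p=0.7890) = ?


C(3,0) = 1
p^0 = 1.000000
(1-p)^3 = 0.009394
P = 1 * 1.000000 * 0.009394 = 0.0094

P(X=0) = 0.0094


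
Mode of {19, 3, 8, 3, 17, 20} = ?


Frequencies: 3:2, 8:1, 17:1, 19:1, 20:1
Max frequency = 2
Mode = 3

Mode = 3


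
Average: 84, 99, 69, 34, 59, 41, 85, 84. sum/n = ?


Sum = 84 + 99 + 69 + 34 + 59 + 41 + 85 + 84 = 555
n = 8
Mean = 555/8 = 69.3750

Mean = 69.3750


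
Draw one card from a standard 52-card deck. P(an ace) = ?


4 aces in 52 cards
P = 4/52 = 0.0769

P = 0.0769


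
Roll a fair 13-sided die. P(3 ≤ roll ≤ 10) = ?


Favorable outcomes (3 ≤ roll ≤ 10): 8
Total outcomes = 13
P = 8/13 = 0.6154

P = 0.6154


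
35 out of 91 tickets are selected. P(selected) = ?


P = 35/91 = 0.3846

P = 0.3846


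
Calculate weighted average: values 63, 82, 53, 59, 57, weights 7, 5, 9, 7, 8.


Numerator = 63*7 + 82*5 + 53*9 + 59*7 + 57*8 = 2197
Denominator = 7 + 5 + 9 + 7 + 8 = 36
WM = 2197/36 = 61.0278

WM = 61.0278


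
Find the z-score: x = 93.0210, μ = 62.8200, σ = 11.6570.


z = (93.0210 - 62.8200)/11.6570
= 30.2010/11.6570
= 2.5908

z = 2.5908


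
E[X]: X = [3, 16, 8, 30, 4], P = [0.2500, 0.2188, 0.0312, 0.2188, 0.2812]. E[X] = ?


E[X] = 3*0.2500 + 16*0.2188 + 8*0.0312 + 30*0.2188 + 4*0.2812
= 0.7500 + 3.5008 + 0.2496 + 6.5640 + 1.1248
= 12.1892

E[X] = 12.1892


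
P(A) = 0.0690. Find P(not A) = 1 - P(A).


P(not A) = 1 - 0.0690 = 0.9310

P(not A) = 0.9310


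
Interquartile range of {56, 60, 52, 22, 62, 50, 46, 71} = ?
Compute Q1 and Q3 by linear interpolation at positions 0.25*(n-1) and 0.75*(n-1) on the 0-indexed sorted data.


Sorted: 22, 46, 50, 52, 56, 60, 62, 71
Q1 (25th %ile) = 49.0000
Q3 (75th %ile) = 60.5000
IQR = 60.5000 - 49.0000 = 11.5000

IQR = 11.5000


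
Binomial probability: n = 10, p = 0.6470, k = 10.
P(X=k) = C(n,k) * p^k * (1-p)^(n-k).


C(10,10) = 1
p^10 = 0.012854
(1-p)^0 = 1.000000
P = 1 * 0.012854 * 1.000000 = 0.0129

P(X=10) = 0.0129


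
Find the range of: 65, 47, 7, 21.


Max = 65, Min = 7
Range = 65 - 7 = 58

Range = 58


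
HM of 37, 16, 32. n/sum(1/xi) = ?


Sum of reciprocals = 1/37 + 1/16 + 1/32 = 0.120777
HM = 3/0.120777 = 24.8392

HM = 24.8392


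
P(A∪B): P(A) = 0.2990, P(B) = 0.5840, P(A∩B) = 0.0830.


P(A∪B) = 0.2990 + 0.5840 - 0.0830
= 0.8830 - 0.0830
= 0.8000

P(A∪B) = 0.8000


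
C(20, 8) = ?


C(20,8) = 20!/(8! × 12!)
= 2432902008176640000/(40320 × 479001600)
= 125970

C(20,8) = 125970


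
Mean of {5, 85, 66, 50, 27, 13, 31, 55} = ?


Sum = 5 + 85 + 66 + 50 + 27 + 13 + 31 + 55 = 332
n = 8
Mean = 332/8 = 41.5000

Mean = 41.5000


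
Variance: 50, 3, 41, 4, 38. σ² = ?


Mean = 27.2000
Squared deviations: 519.8400, 585.6400, 190.4400, 538.2400, 116.6400
Sum = 1950.8000
Variance = 1950.8000/5 = 390.1600

Variance = 390.1600


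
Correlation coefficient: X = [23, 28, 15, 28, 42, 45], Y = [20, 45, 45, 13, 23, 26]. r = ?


Mean X = 30.1667, Mean Y = 28.6667
SD X = 10.415000, SD Y = 12.202003
Cov = -48.944444
r = -48.944444/(10.415000*12.202003) = -0.3851

r = -0.3851


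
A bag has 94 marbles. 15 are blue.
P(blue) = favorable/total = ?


P = 15/94 = 0.1596

P = 0.1596


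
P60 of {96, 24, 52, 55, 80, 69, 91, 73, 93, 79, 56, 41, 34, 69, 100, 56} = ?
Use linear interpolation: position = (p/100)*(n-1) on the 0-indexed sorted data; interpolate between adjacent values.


Sorted: 24, 34, 41, 52, 55, 56, 56, 69, 69, 73, 79, 80, 91, 93, 96, 100
n = 16
Index = 60/100 * 15 = 9.0000
Lower = data[9] = 73, Upper = data[10] = 79
P60 = 73 + 0*(6) = 73.0000

P60 = 73.0000


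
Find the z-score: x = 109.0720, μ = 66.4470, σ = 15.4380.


z = (109.0720 - 66.4470)/15.4380
= 42.6250/15.4380
= 2.7610

z = 2.7610


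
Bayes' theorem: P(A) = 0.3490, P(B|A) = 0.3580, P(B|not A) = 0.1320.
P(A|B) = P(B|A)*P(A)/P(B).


P(B) = P(B|A)*P(A) + P(B|A')*P(A')
= 0.3580*0.3490 + 0.1320*0.6510
= 0.124942 + 0.085932 = 0.210874
P(A|B) = 0.124942/0.210874 = 0.5925

P(A|B) = 0.5925


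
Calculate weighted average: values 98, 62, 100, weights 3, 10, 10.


Numerator = 98*3 + 62*10 + 100*10 = 1914
Denominator = 3 + 10 + 10 = 23
WM = 1914/23 = 83.2174

WM = 83.2174


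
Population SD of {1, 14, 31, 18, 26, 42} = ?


Mean = 22.0000
Variance = 169.6667
SD = sqrt(169.6667) = 13.0256

SD = 13.0256


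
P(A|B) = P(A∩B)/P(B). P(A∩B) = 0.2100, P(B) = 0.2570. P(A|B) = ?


P(A|B) = 0.2100/0.2570 = 0.8171

P(A|B) = 0.8171


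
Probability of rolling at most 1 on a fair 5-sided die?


Favorable outcomes (roll ≤ 1): 1
Total outcomes = 5
P = 1/5 = 0.2000

P = 0.2000


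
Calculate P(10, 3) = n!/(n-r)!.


P(10,3) = 10!/7!
= 3628800/5040
= 720

P(10,3) = 720


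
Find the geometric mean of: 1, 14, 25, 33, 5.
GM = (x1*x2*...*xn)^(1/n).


Product = 1 × 14 × 25 × 33 × 5 = 57750
GM = 57750^(1/5) = 8.9600

GM = 8.9600


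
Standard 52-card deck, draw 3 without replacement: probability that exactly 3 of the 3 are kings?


Hypergeometric: P(X=3) = C(4,3)·C(48,0) / C(52,3)
= 4 × 1 / 22100
= 4/22100 = 0.0002

P = 0.0002


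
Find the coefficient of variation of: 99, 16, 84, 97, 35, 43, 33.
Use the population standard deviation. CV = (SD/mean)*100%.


Mean = 58.1429
SD = 31.6699
CV = (31.6699/58.1429)*100 = 54.4690%

CV = 54.4690%


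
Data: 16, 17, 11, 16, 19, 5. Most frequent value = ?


Frequencies: 5:1, 11:1, 16:2, 17:1, 19:1
Max frequency = 2
Mode = 16

Mode = 16


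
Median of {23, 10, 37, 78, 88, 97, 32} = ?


Sorted: 10, 23, 32, 37, 78, 88, 97
n = 7 (odd)
Middle value = 37

Median = 37


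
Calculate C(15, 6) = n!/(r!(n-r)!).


C(15,6) = 15!/(6! × 9!)
= 1307674368000/(720 × 362880)
= 5005

C(15,6) = 5005


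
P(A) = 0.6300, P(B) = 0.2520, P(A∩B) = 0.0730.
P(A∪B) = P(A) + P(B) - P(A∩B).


P(A∪B) = 0.6300 + 0.2520 - 0.0730
= 0.8820 - 0.0730
= 0.8090

P(A∪B) = 0.8090


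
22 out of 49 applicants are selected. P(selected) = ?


P = 22/49 = 0.4490

P = 0.4490


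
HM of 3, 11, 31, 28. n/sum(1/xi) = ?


Sum of reciprocals = 1/3 + 1/11 + 1/31 + 1/28 = 0.492215
HM = 4/0.492215 = 8.1265

HM = 8.1265


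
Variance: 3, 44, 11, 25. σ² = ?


Mean = 20.7500
Squared deviations: 315.0625, 540.5625, 95.0625, 18.0625
Sum = 968.7500
Variance = 968.7500/4 = 242.1875

Variance = 242.1875


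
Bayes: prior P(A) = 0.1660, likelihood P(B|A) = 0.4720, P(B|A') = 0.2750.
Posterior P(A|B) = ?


P(B) = P(B|A)*P(A) + P(B|A')*P(A')
= 0.4720*0.1660 + 0.2750*0.8340
= 0.078352 + 0.229350 = 0.307702
P(A|B) = 0.078352/0.307702 = 0.2546

P(A|B) = 0.2546


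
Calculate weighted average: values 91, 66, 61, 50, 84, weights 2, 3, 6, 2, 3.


Numerator = 91*2 + 66*3 + 61*6 + 50*2 + 84*3 = 1098
Denominator = 2 + 3 + 6 + 2 + 3 = 16
WM = 1098/16 = 68.6250

WM = 68.6250


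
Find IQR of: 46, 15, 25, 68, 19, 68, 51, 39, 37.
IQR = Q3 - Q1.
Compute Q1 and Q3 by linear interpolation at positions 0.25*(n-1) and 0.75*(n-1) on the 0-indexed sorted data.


Sorted: 15, 19, 25, 37, 39, 46, 51, 68, 68
Q1 (25th %ile) = 25.0000
Q3 (75th %ile) = 51.0000
IQR = 51.0000 - 25.0000 = 26.0000

IQR = 26.0000


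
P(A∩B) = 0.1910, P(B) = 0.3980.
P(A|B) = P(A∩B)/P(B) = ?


P(A|B) = 0.1910/0.3980 = 0.4799

P(A|B) = 0.4799


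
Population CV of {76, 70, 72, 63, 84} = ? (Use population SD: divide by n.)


Mean = 73.0000
SD = 6.9282
CV = (6.9282/73.0000)*100 = 9.4907%

CV = 9.4907%


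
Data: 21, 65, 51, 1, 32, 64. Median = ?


Sorted: 1, 21, 32, 51, 64, 65
n = 6 (even)
Middle values: 32 and 51
Median = (32+51)/2 = 41.5000

Median = 41.5000


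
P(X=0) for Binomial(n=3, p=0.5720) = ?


C(3,0) = 1
p^0 = 1.000000
(1-p)^3 = 0.078403
P = 1 * 1.000000 * 0.078403 = 0.0784

P(X=0) = 0.0784


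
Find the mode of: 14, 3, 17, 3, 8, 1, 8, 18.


Frequencies: 1:1, 3:2, 8:2, 14:1, 17:1, 18:1
Max frequency = 2
Mode = 3, 8

Mode = 3, 8


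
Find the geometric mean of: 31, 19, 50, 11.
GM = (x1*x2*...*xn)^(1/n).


Product = 31 × 19 × 50 × 11 = 323950
GM = 323950^(1/4) = 23.8572

GM = 23.8572


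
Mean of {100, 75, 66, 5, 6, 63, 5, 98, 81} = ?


Sum = 100 + 75 + 66 + 5 + 6 + 63 + 5 + 98 + 81 = 499
n = 9
Mean = 499/9 = 55.4444

Mean = 55.4444


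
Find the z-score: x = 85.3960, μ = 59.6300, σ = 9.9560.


z = (85.3960 - 59.6300)/9.9560
= 25.7660/9.9560
= 2.5880

z = 2.5880


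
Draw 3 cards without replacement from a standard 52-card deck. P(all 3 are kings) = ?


P(all kings) = (4/52) × (3/51) × (2/50)
= 0.0002

P = 0.0002


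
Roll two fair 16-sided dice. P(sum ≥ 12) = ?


Total outcomes = 16×16 = 256
Favorable (sum ≥ 12): 201
P = 201/256 = 0.7852

P = 0.7852


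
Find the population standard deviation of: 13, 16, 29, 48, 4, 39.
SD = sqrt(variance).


Mean = 24.8333
Variance = 234.4722
SD = sqrt(234.4722) = 15.3125

SD = 15.3125


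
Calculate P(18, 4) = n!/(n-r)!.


P(18,4) = 18!/14!
= 6402373705728000/87178291200
= 73440

P(18,4) = 73440


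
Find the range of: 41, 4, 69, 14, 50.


Max = 69, Min = 4
Range = 69 - 4 = 65

Range = 65
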